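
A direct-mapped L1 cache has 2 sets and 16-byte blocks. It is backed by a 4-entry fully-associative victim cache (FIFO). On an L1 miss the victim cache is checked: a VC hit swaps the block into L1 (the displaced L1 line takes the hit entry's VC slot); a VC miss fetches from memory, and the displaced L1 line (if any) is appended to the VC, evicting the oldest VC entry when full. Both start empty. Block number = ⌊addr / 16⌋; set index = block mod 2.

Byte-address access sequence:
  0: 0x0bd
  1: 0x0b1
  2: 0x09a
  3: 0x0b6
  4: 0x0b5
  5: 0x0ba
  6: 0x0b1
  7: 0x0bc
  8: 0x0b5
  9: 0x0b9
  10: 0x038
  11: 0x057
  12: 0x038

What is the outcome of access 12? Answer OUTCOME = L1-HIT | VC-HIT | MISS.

  [0] addr=0xbd blk=11 s=1: MISS | VC []
  [1] addr=0xb1 blk=11 s=1: L1-HIT | VC []
  [2] addr=0x9a blk=9 s=1: MISS | VC [11]
  [3] addr=0xb6 blk=11 s=1: VC-HIT | VC [9]
  [4] addr=0xb5 blk=11 s=1: L1-HIT | VC [9]
  [5] addr=0xba blk=11 s=1: L1-HIT | VC [9]
  [6] addr=0xb1 blk=11 s=1: L1-HIT | VC [9]
  [7] addr=0xbc blk=11 s=1: L1-HIT | VC [9]
  [8] addr=0xb5 blk=11 s=1: L1-HIT | VC [9]
  [9] addr=0xb9 blk=11 s=1: L1-HIT | VC [9]
  [10] addr=0x38 blk=3 s=1: MISS | VC [9, 11]
  [11] addr=0x57 blk=5 s=1: MISS | VC [9, 11, 3]
  [12] addr=0x38 blk=3 s=1: VC-HIT | VC [9, 11, 5]

OUTCOME = VC-HIT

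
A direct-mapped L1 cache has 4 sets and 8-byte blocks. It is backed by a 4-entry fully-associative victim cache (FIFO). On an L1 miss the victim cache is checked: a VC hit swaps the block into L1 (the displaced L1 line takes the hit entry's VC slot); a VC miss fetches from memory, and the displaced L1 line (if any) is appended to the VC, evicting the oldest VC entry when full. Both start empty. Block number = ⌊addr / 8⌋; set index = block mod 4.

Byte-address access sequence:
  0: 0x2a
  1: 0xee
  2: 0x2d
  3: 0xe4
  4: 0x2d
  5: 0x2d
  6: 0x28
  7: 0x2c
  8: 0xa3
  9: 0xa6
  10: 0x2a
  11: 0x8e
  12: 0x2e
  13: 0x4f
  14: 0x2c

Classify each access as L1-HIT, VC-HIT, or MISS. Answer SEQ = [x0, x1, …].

0: 0x2a (blk 5, set 1) → MISS  vc=[]
1: 0xee (blk 29, set 1) → MISS  vc=[5]
2: 0x2d (blk 5, set 1) → VC-HIT  vc=[29]
3: 0xe4 (blk 28, set 0) → MISS  vc=[29]
4: 0x2d (blk 5, set 1) → L1-HIT  vc=[29]
5: 0x2d (blk 5, set 1) → L1-HIT  vc=[29]
6: 0x28 (blk 5, set 1) → L1-HIT  vc=[29]
7: 0x2c (blk 5, set 1) → L1-HIT  vc=[29]
8: 0xa3 (blk 20, set 0) → MISS  vc=[29, 28]
9: 0xa6 (blk 20, set 0) → L1-HIT  vc=[29, 28]
10: 0x2a (blk 5, set 1) → L1-HIT  vc=[29, 28]
11: 0x8e (blk 17, set 1) → MISS  vc=[29, 28, 5]
12: 0x2e (blk 5, set 1) → VC-HIT  vc=[29, 28, 17]
13: 0x4f (blk 9, set 1) → MISS  vc=[29, 28, 17, 5]
14: 0x2c (blk 5, set 1) → VC-HIT  vc=[29, 28, 17, 9]

SEQ = [MISS, MISS, VC-HIT, MISS, L1-HIT, L1-HIT, L1-HIT, L1-HIT, MISS, L1-HIT, L1-HIT, MISS, VC-HIT, MISS, VC-HIT]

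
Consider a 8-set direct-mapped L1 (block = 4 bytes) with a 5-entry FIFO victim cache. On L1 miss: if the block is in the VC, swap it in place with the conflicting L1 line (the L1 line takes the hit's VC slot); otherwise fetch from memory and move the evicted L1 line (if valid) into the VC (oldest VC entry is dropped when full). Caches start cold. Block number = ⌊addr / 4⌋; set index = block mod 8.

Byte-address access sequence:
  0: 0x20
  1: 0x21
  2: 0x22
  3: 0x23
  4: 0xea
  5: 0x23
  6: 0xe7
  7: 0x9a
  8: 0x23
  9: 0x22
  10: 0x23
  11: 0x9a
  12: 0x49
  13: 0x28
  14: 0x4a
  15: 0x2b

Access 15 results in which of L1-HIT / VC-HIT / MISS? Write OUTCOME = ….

  [0] addr=0x20 blk=8 s=0: MISS | VC []
  [1] addr=0x21 blk=8 s=0: L1-HIT | VC []
  [2] addr=0x22 blk=8 s=0: L1-HIT | VC []
  [3] addr=0x23 blk=8 s=0: L1-HIT | VC []
  [4] addr=0xea blk=58 s=2: MISS | VC []
  [5] addr=0x23 blk=8 s=0: L1-HIT | VC []
  [6] addr=0xe7 blk=57 s=1: MISS | VC []
  [7] addr=0x9a blk=38 s=6: MISS | VC []
  [8] addr=0x23 blk=8 s=0: L1-HIT | VC []
  [9] addr=0x22 blk=8 s=0: L1-HIT | VC []
  [10] addr=0x23 blk=8 s=0: L1-HIT | VC []
  [11] addr=0x9a blk=38 s=6: L1-HIT | VC []
  [12] addr=0x49 blk=18 s=2: MISS | VC [58]
  [13] addr=0x28 blk=10 s=2: MISS | VC [58, 18]
  [14] addr=0x4a blk=18 s=2: VC-HIT | VC [58, 10]
  [15] addr=0x2b blk=10 s=2: VC-HIT | VC [58, 18]

OUTCOME = VC-HIT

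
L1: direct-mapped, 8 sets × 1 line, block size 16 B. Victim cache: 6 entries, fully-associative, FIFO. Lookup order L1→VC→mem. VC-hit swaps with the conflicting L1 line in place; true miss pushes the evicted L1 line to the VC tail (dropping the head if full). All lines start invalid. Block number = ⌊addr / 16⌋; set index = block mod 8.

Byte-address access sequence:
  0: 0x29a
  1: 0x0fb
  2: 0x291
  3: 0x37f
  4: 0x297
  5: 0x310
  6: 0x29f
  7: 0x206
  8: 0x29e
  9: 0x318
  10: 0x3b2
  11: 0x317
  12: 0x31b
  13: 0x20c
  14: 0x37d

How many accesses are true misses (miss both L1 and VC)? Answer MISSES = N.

0: 0x29a (blk 41, set 1) → MISS  vc=[]
1: 0xfb (blk 15, set 7) → MISS  vc=[]
2: 0x291 (blk 41, set 1) → L1-HIT  vc=[]
3: 0x37f (blk 55, set 7) → MISS  vc=[15]
4: 0x297 (blk 41, set 1) → L1-HIT  vc=[15]
5: 0x310 (blk 49, set 1) → MISS  vc=[15, 41]
6: 0x29f (blk 41, set 1) → VC-HIT  vc=[15, 49]
7: 0x206 (blk 32, set 0) → MISS  vc=[15, 49]
8: 0x29e (blk 41, set 1) → L1-HIT  vc=[15, 49]
9: 0x318 (blk 49, set 1) → VC-HIT  vc=[15, 41]
10: 0x3b2 (blk 59, set 3) → MISS  vc=[15, 41]
11: 0x317 (blk 49, set 1) → L1-HIT  vc=[15, 41]
12: 0x31b (blk 49, set 1) → L1-HIT  vc=[15, 41]
13: 0x20c (blk 32, set 0) → L1-HIT  vc=[15, 41]
14: 0x37d (blk 55, set 7) → L1-HIT  vc=[15, 41]

MISSES = 6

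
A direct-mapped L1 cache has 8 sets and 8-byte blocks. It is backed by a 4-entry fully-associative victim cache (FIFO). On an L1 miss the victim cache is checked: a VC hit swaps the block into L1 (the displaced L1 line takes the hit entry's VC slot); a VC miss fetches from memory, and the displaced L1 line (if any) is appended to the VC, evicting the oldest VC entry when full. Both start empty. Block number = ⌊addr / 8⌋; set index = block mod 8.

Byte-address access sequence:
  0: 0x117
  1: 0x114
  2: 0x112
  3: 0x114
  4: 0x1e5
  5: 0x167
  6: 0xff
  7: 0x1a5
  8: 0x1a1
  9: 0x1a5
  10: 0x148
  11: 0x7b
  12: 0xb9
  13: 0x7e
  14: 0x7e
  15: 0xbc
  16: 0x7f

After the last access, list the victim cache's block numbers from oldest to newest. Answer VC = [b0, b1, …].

0: 0x117 (blk 34, set 2) → MISS  vc=[]
1: 0x114 (blk 34, set 2) → L1-HIT  vc=[]
2: 0x112 (blk 34, set 2) → L1-HIT  vc=[]
3: 0x114 (blk 34, set 2) → L1-HIT  vc=[]
4: 0x1e5 (blk 60, set 4) → MISS  vc=[]
5: 0x167 (blk 44, set 4) → MISS  vc=[60]
6: 0xff (blk 31, set 7) → MISS  vc=[60]
7: 0x1a5 (blk 52, set 4) → MISS  vc=[60, 44]
8: 0x1a1 (blk 52, set 4) → L1-HIT  vc=[60, 44]
9: 0x1a5 (blk 52, set 4) → L1-HIT  vc=[60, 44]
10: 0x148 (blk 41, set 1) → MISS  vc=[60, 44]
11: 0x7b (blk 15, set 7) → MISS  vc=[60, 44, 31]
12: 0xb9 (blk 23, set 7) → MISS  vc=[60, 44, 31, 15]
13: 0x7e (blk 15, set 7) → VC-HIT  vc=[60, 44, 31, 23]
14: 0x7e (blk 15, set 7) → L1-HIT  vc=[60, 44, 31, 23]
15: 0xbc (blk 23, set 7) → VC-HIT  vc=[60, 44, 31, 15]
16: 0x7f (blk 15, set 7) → VC-HIT  vc=[60, 44, 31, 23]

VC = [60, 44, 31, 23]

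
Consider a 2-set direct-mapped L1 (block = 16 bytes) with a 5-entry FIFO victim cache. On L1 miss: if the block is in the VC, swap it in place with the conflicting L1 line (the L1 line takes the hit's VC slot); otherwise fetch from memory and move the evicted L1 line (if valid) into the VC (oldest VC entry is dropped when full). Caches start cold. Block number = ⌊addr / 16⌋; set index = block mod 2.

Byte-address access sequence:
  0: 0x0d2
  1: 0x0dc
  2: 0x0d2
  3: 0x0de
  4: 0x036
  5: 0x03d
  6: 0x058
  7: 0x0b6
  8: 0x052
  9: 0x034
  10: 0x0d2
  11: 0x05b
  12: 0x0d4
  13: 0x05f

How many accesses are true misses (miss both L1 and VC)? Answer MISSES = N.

#0 0xd2→b13/s1 MISS; vc=[]
#1 0xdc→b13/s1 L1-HIT; vc=[]
#2 0xd2→b13/s1 L1-HIT; vc=[]
#3 0xde→b13/s1 L1-HIT; vc=[]
#4 0x36→b3/s1 MISS; vc=[13]
#5 0x3d→b3/s1 L1-HIT; vc=[13]
#6 0x58→b5/s1 MISS; vc=[13,3]
#7 0xb6→b11/s1 MISS; vc=[13,3,5]
#8 0x52→b5/s1 VC-HIT; vc=[13,3,11]
#9 0x34→b3/s1 VC-HIT; vc=[13,5,11]
#10 0xd2→b13/s1 VC-HIT; vc=[3,5,11]
#11 0x5b→b5/s1 VC-HIT; vc=[3,13,11]
#12 0xd4→b13/s1 VC-HIT; vc=[3,5,11]
#13 0x5f→b5/s1 VC-HIT; vc=[3,13,11]

MISSES = 4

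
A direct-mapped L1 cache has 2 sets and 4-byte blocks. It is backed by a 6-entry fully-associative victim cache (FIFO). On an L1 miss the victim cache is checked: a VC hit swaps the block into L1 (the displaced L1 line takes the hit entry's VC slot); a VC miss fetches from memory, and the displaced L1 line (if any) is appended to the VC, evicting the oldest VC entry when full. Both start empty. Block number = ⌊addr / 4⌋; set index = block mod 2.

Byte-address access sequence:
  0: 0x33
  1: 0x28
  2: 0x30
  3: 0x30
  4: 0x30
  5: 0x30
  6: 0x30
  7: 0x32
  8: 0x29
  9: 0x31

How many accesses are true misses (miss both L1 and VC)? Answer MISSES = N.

0: 0x33 (blk 12, set 0) → MISS  vc=[]
1: 0x28 (blk 10, set 0) → MISS  vc=[12]
2: 0x30 (blk 12, set 0) → VC-HIT  vc=[10]
3: 0x30 (blk 12, set 0) → L1-HIT  vc=[10]
4: 0x30 (blk 12, set 0) → L1-HIT  vc=[10]
5: 0x30 (blk 12, set 0) → L1-HIT  vc=[10]
6: 0x30 (blk 12, set 0) → L1-HIT  vc=[10]
7: 0x32 (blk 12, set 0) → L1-HIT  vc=[10]
8: 0x29 (blk 10, set 0) → VC-HIT  vc=[12]
9: 0x31 (blk 12, set 0) → VC-HIT  vc=[10]

MISSES = 2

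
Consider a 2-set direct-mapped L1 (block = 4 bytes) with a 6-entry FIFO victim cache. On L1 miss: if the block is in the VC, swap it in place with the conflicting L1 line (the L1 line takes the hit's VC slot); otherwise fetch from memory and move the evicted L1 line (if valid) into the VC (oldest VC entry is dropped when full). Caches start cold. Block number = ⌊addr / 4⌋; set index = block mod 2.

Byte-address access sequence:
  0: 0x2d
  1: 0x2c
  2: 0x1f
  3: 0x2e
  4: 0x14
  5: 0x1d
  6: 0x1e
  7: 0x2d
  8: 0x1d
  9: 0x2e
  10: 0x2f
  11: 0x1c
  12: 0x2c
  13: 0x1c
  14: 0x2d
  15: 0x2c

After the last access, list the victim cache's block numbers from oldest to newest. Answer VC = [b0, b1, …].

  [0] addr=0x2d blk=11 s=1: MISS | VC []
  [1] addr=0x2c blk=11 s=1: L1-HIT | VC []
  [2] addr=0x1f blk=7 s=1: MISS | VC [11]
  [3] addr=0x2e blk=11 s=1: VC-HIT | VC [7]
  [4] addr=0x14 blk=5 s=1: MISS | VC [7, 11]
  [5] addr=0x1d blk=7 s=1: VC-HIT | VC [5, 11]
  [6] addr=0x1e blk=7 s=1: L1-HIT | VC [5, 11]
  [7] addr=0x2d blk=11 s=1: VC-HIT | VC [5, 7]
  [8] addr=0x1d blk=7 s=1: VC-HIT | VC [5, 11]
  [9] addr=0x2e blk=11 s=1: VC-HIT | VC [5, 7]
  [10] addr=0x2f blk=11 s=1: L1-HIT | VC [5, 7]
  [11] addr=0x1c blk=7 s=1: VC-HIT | VC [5, 11]
  [12] addr=0x2c blk=11 s=1: VC-HIT | VC [5, 7]
  [13] addr=0x1c blk=7 s=1: VC-HIT | VC [5, 11]
  [14] addr=0x2d blk=11 s=1: VC-HIT | VC [5, 7]
  [15] addr=0x2c blk=11 s=1: L1-HIT | VC [5, 7]

VC = [5, 7]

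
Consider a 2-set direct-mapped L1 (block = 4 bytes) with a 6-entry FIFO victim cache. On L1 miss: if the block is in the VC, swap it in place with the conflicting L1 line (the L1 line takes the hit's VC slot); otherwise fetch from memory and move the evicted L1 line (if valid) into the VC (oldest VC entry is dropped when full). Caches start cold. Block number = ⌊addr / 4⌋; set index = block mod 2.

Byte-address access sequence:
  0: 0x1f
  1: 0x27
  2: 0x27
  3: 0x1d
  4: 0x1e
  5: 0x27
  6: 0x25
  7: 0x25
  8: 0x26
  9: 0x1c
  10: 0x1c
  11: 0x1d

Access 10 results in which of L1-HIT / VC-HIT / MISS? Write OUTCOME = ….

OUTCOME = L1-HIT

  [0] addr=0x1f blk=7 s=1: MISS | VC []
  [1] addr=0x27 blk=9 s=1: MISS | VC [7]
  [2] addr=0x27 blk=9 s=1: L1-HIT | VC [7]
  [3] addr=0x1d blk=7 s=1: VC-HIT | VC [9]
  [4] addr=0x1e blk=7 s=1: L1-HIT | VC [9]
  [5] addr=0x27 blk=9 s=1: VC-HIT | VC [7]
  [6] addr=0x25 blk=9 s=1: L1-HIT | VC [7]
  [7] addr=0x25 blk=9 s=1: L1-HIT | VC [7]
  [8] addr=0x26 blk=9 s=1: L1-HIT | VC [7]
  [9] addr=0x1c blk=7 s=1: VC-HIT | VC [9]
  [10] addr=0x1c blk=7 s=1: L1-HIT | VC [9]
  [11] addr=0x1d blk=7 s=1: L1-HIT | VC [9]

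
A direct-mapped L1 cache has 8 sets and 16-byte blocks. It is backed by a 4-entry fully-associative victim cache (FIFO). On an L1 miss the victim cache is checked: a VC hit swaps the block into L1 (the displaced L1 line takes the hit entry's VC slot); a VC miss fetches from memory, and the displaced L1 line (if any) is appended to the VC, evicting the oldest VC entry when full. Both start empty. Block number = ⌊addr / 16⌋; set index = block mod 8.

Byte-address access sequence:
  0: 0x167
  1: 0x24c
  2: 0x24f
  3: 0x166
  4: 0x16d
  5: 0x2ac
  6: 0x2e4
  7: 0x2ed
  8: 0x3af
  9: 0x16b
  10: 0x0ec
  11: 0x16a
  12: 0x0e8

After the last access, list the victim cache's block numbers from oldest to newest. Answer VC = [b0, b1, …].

#0 0x167→b22/s6 MISS; vc=[]
#1 0x24c→b36/s4 MISS; vc=[]
#2 0x24f→b36/s4 L1-HIT; vc=[]
#3 0x166→b22/s6 L1-HIT; vc=[]
#4 0x16d→b22/s6 L1-HIT; vc=[]
#5 0x2ac→b42/s2 MISS; vc=[]
#6 0x2e4→b46/s6 MISS; vc=[22]
#7 0x2ed→b46/s6 L1-HIT; vc=[22]
#8 0x3af→b58/s2 MISS; vc=[22,42]
#9 0x16b→b22/s6 VC-HIT; vc=[46,42]
#10 0xec→b14/s6 MISS; vc=[46,42,22]
#11 0x16a→b22/s6 VC-HIT; vc=[46,42,14]
#12 0xe8→b14/s6 VC-HIT; vc=[46,42,22]

VC = [46, 42, 22]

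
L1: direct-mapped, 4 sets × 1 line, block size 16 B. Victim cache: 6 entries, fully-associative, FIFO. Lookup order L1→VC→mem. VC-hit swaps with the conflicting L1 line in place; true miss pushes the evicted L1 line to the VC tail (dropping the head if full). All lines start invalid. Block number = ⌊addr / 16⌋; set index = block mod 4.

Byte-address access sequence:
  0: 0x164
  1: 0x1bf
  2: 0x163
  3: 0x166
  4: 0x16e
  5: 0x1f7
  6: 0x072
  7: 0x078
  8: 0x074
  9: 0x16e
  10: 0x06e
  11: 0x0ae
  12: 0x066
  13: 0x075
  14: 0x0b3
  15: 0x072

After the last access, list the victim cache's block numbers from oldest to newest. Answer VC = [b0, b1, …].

VC = [27, 31, 22, 10, 11]

0: 0x164 (blk 22, set 2) → MISS  vc=[]
1: 0x1bf (blk 27, set 3) → MISS  vc=[]
2: 0x163 (blk 22, set 2) → L1-HIT  vc=[]
3: 0x166 (blk 22, set 2) → L1-HIT  vc=[]
4: 0x16e (blk 22, set 2) → L1-HIT  vc=[]
5: 0x1f7 (blk 31, set 3) → MISS  vc=[27]
6: 0x72 (blk 7, set 3) → MISS  vc=[27, 31]
7: 0x78 (blk 7, set 3) → L1-HIT  vc=[27, 31]
8: 0x74 (blk 7, set 3) → L1-HIT  vc=[27, 31]
9: 0x16e (blk 22, set 2) → L1-HIT  vc=[27, 31]
10: 0x6e (blk 6, set 2) → MISS  vc=[27, 31, 22]
11: 0xae (blk 10, set 2) → MISS  vc=[27, 31, 22, 6]
12: 0x66 (blk 6, set 2) → VC-HIT  vc=[27, 31, 22, 10]
13: 0x75 (blk 7, set 3) → L1-HIT  vc=[27, 31, 22, 10]
14: 0xb3 (blk 11, set 3) → MISS  vc=[27, 31, 22, 10, 7]
15: 0x72 (blk 7, set 3) → VC-HIT  vc=[27, 31, 22, 10, 11]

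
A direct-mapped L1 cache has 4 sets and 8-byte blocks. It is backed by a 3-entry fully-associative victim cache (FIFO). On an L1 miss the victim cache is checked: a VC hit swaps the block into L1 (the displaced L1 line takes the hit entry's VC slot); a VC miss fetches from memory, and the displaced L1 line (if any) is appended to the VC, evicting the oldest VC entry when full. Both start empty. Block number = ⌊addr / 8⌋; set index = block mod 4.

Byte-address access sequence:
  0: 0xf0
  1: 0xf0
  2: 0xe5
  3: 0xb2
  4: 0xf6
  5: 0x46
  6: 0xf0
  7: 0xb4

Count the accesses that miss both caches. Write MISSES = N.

MISSES = 4

  [0] addr=0xf0 blk=30 s=2: MISS | VC []
  [1] addr=0xf0 blk=30 s=2: L1-HIT | VC []
  [2] addr=0xe5 blk=28 s=0: MISS | VC []
  [3] addr=0xb2 blk=22 s=2: MISS | VC [30]
  [4] addr=0xf6 blk=30 s=2: VC-HIT | VC [22]
  [5] addr=0x46 blk=8 s=0: MISS | VC [22, 28]
  [6] addr=0xf0 blk=30 s=2: L1-HIT | VC [22, 28]
  [7] addr=0xb4 blk=22 s=2: VC-HIT | VC [30, 28]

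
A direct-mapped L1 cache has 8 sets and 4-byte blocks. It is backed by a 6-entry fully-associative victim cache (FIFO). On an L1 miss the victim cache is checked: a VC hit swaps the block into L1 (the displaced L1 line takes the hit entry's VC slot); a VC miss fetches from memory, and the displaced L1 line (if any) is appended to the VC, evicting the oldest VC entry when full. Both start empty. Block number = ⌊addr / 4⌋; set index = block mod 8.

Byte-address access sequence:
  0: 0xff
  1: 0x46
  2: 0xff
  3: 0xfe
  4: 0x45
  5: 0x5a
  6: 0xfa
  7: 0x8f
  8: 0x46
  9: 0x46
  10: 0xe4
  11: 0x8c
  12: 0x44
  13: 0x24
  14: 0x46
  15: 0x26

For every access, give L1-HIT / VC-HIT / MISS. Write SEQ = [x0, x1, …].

  [0] addr=0xff blk=63 s=7: MISS | VC []
  [1] addr=0x46 blk=17 s=1: MISS | VC []
  [2] addr=0xff blk=63 s=7: L1-HIT | VC []
  [3] addr=0xfe blk=63 s=7: L1-HIT | VC []
  [4] addr=0x45 blk=17 s=1: L1-HIT | VC []
  [5] addr=0x5a blk=22 s=6: MISS | VC []
  [6] addr=0xfa blk=62 s=6: MISS | VC [22]
  [7] addr=0x8f blk=35 s=3: MISS | VC [22]
  [8] addr=0x46 blk=17 s=1: L1-HIT | VC [22]
  [9] addr=0x46 blk=17 s=1: L1-HIT | VC [22]
  [10] addr=0xe4 blk=57 s=1: MISS | VC [22, 17]
  [11] addr=0x8c blk=35 s=3: L1-HIT | VC [22, 17]
  [12] addr=0x44 blk=17 s=1: VC-HIT | VC [22, 57]
  [13] addr=0x24 blk=9 s=1: MISS | VC [22, 57, 17]
  [14] addr=0x46 blk=17 s=1: VC-HIT | VC [22, 57, 9]
  [15] addr=0x26 blk=9 s=1: VC-HIT | VC [22, 57, 17]

SEQ = [MISS, MISS, L1-HIT, L1-HIT, L1-HIT, MISS, MISS, MISS, L1-HIT, L1-HIT, MISS, L1-HIT, VC-HIT, MISS, VC-HIT, VC-HIT]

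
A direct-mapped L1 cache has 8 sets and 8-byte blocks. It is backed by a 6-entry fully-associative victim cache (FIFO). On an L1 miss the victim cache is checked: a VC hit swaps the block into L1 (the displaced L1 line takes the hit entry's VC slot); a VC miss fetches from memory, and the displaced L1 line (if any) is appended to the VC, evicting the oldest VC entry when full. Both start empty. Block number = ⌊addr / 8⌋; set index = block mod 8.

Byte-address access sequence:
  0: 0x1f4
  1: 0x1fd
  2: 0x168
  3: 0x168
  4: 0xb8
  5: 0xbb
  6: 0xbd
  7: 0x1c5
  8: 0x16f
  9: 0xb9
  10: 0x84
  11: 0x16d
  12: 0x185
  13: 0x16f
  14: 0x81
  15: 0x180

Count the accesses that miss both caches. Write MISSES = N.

MISSES = 7

  [0] addr=0x1f4 blk=62 s=6: MISS | VC []
  [1] addr=0x1fd blk=63 s=7: MISS | VC []
  [2] addr=0x168 blk=45 s=5: MISS | VC []
  [3] addr=0x168 blk=45 s=5: L1-HIT | VC []
  [4] addr=0xb8 blk=23 s=7: MISS | VC [63]
  [5] addr=0xbb blk=23 s=7: L1-HIT | VC [63]
  [6] addr=0xbd blk=23 s=7: L1-HIT | VC [63]
  [7] addr=0x1c5 blk=56 s=0: MISS | VC [63]
  [8] addr=0x16f blk=45 s=5: L1-HIT | VC [63]
  [9] addr=0xb9 blk=23 s=7: L1-HIT | VC [63]
  [10] addr=0x84 blk=16 s=0: MISS | VC [63, 56]
  [11] addr=0x16d blk=45 s=5: L1-HIT | VC [63, 56]
  [12] addr=0x185 blk=48 s=0: MISS | VC [63, 56, 16]
  [13] addr=0x16f blk=45 s=5: L1-HIT | VC [63, 56, 16]
  [14] addr=0x81 blk=16 s=0: VC-HIT | VC [63, 56, 48]
  [15] addr=0x180 blk=48 s=0: VC-HIT | VC [63, 56, 16]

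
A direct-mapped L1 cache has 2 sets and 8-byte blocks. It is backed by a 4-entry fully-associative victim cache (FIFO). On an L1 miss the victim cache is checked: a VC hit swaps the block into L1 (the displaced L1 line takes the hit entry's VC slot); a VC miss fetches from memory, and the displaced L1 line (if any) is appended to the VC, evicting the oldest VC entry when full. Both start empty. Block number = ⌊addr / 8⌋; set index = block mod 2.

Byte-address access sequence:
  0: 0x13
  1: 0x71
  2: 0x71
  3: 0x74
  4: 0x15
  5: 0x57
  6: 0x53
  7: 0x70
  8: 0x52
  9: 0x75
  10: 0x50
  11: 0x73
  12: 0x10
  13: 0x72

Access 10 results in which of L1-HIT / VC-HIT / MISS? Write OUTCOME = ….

OUTCOME = VC-HIT

#0 0x13→b2/s0 MISS; vc=[]
#1 0x71→b14/s0 MISS; vc=[2]
#2 0x71→b14/s0 L1-HIT; vc=[2]
#3 0x74→b14/s0 L1-HIT; vc=[2]
#4 0x15→b2/s0 VC-HIT; vc=[14]
#5 0x57→b10/s0 MISS; vc=[14,2]
#6 0x53→b10/s0 L1-HIT; vc=[14,2]
#7 0x70→b14/s0 VC-HIT; vc=[10,2]
#8 0x52→b10/s0 VC-HIT; vc=[14,2]
#9 0x75→b14/s0 VC-HIT; vc=[10,2]
#10 0x50→b10/s0 VC-HIT; vc=[14,2]
#11 0x73→b14/s0 VC-HIT; vc=[10,2]
#12 0x10→b2/s0 VC-HIT; vc=[10,14]
#13 0x72→b14/s0 VC-HIT; vc=[10,2]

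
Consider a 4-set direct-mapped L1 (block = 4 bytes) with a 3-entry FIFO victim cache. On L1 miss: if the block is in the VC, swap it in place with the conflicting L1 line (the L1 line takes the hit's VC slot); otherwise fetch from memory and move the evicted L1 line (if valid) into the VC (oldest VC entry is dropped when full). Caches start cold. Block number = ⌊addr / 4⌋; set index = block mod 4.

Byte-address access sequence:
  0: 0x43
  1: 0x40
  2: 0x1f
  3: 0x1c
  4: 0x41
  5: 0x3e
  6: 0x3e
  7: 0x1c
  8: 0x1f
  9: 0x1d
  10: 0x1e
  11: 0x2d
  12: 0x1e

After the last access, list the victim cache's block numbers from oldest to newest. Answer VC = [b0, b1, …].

VC = [15, 11]

#0 0x43→b16/s0 MISS; vc=[]
#1 0x40→b16/s0 L1-HIT; vc=[]
#2 0x1f→b7/s3 MISS; vc=[]
#3 0x1c→b7/s3 L1-HIT; vc=[]
#4 0x41→b16/s0 L1-HIT; vc=[]
#5 0x3e→b15/s3 MISS; vc=[7]
#6 0x3e→b15/s3 L1-HIT; vc=[7]
#7 0x1c→b7/s3 VC-HIT; vc=[15]
#8 0x1f→b7/s3 L1-HIT; vc=[15]
#9 0x1d→b7/s3 L1-HIT; vc=[15]
#10 0x1e→b7/s3 L1-HIT; vc=[15]
#11 0x2d→b11/s3 MISS; vc=[15,7]
#12 0x1e→b7/s3 VC-HIT; vc=[15,11]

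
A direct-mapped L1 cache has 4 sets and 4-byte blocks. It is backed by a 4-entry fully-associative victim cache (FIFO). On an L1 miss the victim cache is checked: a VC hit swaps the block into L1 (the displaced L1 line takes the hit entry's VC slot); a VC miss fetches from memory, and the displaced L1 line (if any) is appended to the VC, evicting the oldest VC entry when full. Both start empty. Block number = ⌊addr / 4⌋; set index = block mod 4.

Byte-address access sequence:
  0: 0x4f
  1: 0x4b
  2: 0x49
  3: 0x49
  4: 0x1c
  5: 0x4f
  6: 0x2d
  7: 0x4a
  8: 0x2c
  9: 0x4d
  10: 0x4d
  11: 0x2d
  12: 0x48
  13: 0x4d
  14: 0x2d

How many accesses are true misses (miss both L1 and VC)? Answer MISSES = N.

  [0] addr=0x4f blk=19 s=3: MISS | VC []
  [1] addr=0x4b blk=18 s=2: MISS | VC []
  [2] addr=0x49 blk=18 s=2: L1-HIT | VC []
  [3] addr=0x49 blk=18 s=2: L1-HIT | VC []
  [4] addr=0x1c blk=7 s=3: MISS | VC [19]
  [5] addr=0x4f blk=19 s=3: VC-HIT | VC [7]
  [6] addr=0x2d blk=11 s=3: MISS | VC [7, 19]
  [7] addr=0x4a blk=18 s=2: L1-HIT | VC [7, 19]
  [8] addr=0x2c blk=11 s=3: L1-HIT | VC [7, 19]
  [9] addr=0x4d blk=19 s=3: VC-HIT | VC [7, 11]
  [10] addr=0x4d blk=19 s=3: L1-HIT | VC [7, 11]
  [11] addr=0x2d blk=11 s=3: VC-HIT | VC [7, 19]
  [12] addr=0x48 blk=18 s=2: L1-HIT | VC [7, 19]
  [13] addr=0x4d blk=19 s=3: VC-HIT | VC [7, 11]
  [14] addr=0x2d blk=11 s=3: VC-HIT | VC [7, 19]

MISSES = 4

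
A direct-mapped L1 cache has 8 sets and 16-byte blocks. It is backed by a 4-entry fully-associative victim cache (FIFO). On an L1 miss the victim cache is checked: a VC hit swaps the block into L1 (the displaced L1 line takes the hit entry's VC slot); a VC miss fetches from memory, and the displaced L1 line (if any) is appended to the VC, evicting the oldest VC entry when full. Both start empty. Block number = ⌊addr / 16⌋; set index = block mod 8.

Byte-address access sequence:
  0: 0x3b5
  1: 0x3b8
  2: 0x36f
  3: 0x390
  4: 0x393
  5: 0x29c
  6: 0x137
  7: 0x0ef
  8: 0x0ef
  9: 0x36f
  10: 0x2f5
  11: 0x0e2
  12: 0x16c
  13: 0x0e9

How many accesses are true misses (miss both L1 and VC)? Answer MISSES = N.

MISSES = 8

  [0] addr=0x3b5 blk=59 s=3: MISS | VC []
  [1] addr=0x3b8 blk=59 s=3: L1-HIT | VC []
  [2] addr=0x36f blk=54 s=6: MISS | VC []
  [3] addr=0x390 blk=57 s=1: MISS | VC []
  [4] addr=0x393 blk=57 s=1: L1-HIT | VC []
  [5] addr=0x29c blk=41 s=1: MISS | VC [57]
  [6] addr=0x137 blk=19 s=3: MISS | VC [57, 59]
  [7] addr=0xef blk=14 s=6: MISS | VC [57, 59, 54]
  [8] addr=0xef blk=14 s=6: L1-HIT | VC [57, 59, 54]
  [9] addr=0x36f blk=54 s=6: VC-HIT | VC [57, 59, 14]
  [10] addr=0x2f5 blk=47 s=7: MISS | VC [57, 59, 14]
  [11] addr=0xe2 blk=14 s=6: VC-HIT | VC [57, 59, 54]
  [12] addr=0x16c blk=22 s=6: MISS | VC [57, 59, 54, 14]
  [13] addr=0xe9 blk=14 s=6: VC-HIT | VC [57, 59, 54, 22]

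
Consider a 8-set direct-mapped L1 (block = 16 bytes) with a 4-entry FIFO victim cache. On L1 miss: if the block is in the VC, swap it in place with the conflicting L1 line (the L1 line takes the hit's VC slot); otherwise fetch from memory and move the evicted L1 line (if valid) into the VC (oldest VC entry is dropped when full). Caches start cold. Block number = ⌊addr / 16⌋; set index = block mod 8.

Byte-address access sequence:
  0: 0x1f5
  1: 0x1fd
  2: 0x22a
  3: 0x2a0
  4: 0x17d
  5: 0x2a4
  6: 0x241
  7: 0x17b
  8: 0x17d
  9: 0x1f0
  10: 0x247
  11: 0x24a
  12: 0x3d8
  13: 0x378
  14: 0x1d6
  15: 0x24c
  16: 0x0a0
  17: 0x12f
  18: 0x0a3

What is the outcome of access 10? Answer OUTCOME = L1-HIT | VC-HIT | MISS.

#0 0x1f5→b31/s7 MISS; vc=[]
#1 0x1fd→b31/s7 L1-HIT; vc=[]
#2 0x22a→b34/s2 MISS; vc=[]
#3 0x2a0→b42/s2 MISS; vc=[34]
#4 0x17d→b23/s7 MISS; vc=[34,31]
#5 0x2a4→b42/s2 L1-HIT; vc=[34,31]
#6 0x241→b36/s4 MISS; vc=[34,31]
#7 0x17b→b23/s7 L1-HIT; vc=[34,31]
#8 0x17d→b23/s7 L1-HIT; vc=[34,31]
#9 0x1f0→b31/s7 VC-HIT; vc=[34,23]
#10 0x247→b36/s4 L1-HIT; vc=[34,23]
#11 0x24a→b36/s4 L1-HIT; vc=[34,23]
#12 0x3d8→b61/s5 MISS; vc=[34,23]
#13 0x378→b55/s7 MISS; vc=[34,23,31]
#14 0x1d6→b29/s5 MISS; vc=[34,23,31,61]
#15 0x24c→b36/s4 L1-HIT; vc=[34,23,31,61]
#16 0xa0→b10/s2 MISS; vc=[23,31,61,42]
#17 0x12f→b18/s2 MISS; vc=[31,61,42,10]
#18 0xa3→b10/s2 VC-HIT; vc=[31,61,42,18]

OUTCOME = L1-HIT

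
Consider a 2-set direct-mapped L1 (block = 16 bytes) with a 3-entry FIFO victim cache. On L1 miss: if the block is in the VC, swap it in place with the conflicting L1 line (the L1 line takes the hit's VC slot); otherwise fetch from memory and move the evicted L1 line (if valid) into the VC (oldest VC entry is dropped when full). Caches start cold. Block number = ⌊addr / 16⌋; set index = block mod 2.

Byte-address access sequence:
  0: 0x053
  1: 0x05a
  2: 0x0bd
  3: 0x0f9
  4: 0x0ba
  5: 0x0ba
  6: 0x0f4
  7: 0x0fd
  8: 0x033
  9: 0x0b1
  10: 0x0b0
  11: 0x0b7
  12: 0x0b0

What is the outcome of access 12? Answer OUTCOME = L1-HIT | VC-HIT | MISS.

OUTCOME = L1-HIT

0: 0x53 (blk 5, set 1) → MISS  vc=[]
1: 0x5a (blk 5, set 1) → L1-HIT  vc=[]
2: 0xbd (blk 11, set 1) → MISS  vc=[5]
3: 0xf9 (blk 15, set 1) → MISS  vc=[5, 11]
4: 0xba (blk 11, set 1) → VC-HIT  vc=[5, 15]
5: 0xba (blk 11, set 1) → L1-HIT  vc=[5, 15]
6: 0xf4 (blk 15, set 1) → VC-HIT  vc=[5, 11]
7: 0xfd (blk 15, set 1) → L1-HIT  vc=[5, 11]
8: 0x33 (blk 3, set 1) → MISS  vc=[5, 11, 15]
9: 0xb1 (blk 11, set 1) → VC-HIT  vc=[5, 3, 15]
10: 0xb0 (blk 11, set 1) → L1-HIT  vc=[5, 3, 15]
11: 0xb7 (blk 11, set 1) → L1-HIT  vc=[5, 3, 15]
12: 0xb0 (blk 11, set 1) → L1-HIT  vc=[5, 3, 15]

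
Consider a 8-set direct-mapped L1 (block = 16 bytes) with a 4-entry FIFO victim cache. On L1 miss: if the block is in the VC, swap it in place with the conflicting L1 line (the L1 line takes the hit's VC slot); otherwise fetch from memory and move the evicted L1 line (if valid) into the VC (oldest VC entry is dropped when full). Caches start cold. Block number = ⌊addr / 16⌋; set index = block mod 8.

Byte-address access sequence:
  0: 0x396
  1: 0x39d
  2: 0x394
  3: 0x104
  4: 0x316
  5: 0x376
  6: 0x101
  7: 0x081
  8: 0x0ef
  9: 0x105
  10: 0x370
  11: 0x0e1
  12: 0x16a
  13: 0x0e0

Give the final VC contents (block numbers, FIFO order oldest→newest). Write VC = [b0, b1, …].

VC = [57, 8, 22]

#0 0x396→b57/s1 MISS; vc=[]
#1 0x39d→b57/s1 L1-HIT; vc=[]
#2 0x394→b57/s1 L1-HIT; vc=[]
#3 0x104→b16/s0 MISS; vc=[]
#4 0x316→b49/s1 MISS; vc=[57]
#5 0x376→b55/s7 MISS; vc=[57]
#6 0x101→b16/s0 L1-HIT; vc=[57]
#7 0x81→b8/s0 MISS; vc=[57,16]
#8 0xef→b14/s6 MISS; vc=[57,16]
#9 0x105→b16/s0 VC-HIT; vc=[57,8]
#10 0x370→b55/s7 L1-HIT; vc=[57,8]
#11 0xe1→b14/s6 L1-HIT; vc=[57,8]
#12 0x16a→b22/s6 MISS; vc=[57,8,14]
#13 0xe0→b14/s6 VC-HIT; vc=[57,8,22]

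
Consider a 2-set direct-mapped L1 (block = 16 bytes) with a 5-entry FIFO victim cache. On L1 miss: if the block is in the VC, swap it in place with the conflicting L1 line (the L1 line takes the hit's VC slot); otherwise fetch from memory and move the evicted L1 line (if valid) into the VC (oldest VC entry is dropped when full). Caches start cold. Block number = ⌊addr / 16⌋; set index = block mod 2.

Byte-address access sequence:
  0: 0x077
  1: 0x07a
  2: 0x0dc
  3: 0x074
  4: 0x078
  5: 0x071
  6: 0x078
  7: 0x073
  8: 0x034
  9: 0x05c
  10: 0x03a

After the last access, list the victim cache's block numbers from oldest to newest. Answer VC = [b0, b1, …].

  [0] addr=0x77 blk=7 s=1: MISS | VC []
  [1] addr=0x7a blk=7 s=1: L1-HIT | VC []
  [2] addr=0xdc blk=13 s=1: MISS | VC [7]
  [3] addr=0x74 blk=7 s=1: VC-HIT | VC [13]
  [4] addr=0x78 blk=7 s=1: L1-HIT | VC [13]
  [5] addr=0x71 blk=7 s=1: L1-HIT | VC [13]
  [6] addr=0x78 blk=7 s=1: L1-HIT | VC [13]
  [7] addr=0x73 blk=7 s=1: L1-HIT | VC [13]
  [8] addr=0x34 blk=3 s=1: MISS | VC [13, 7]
  [9] addr=0x5c blk=5 s=1: MISS | VC [13, 7, 3]
  [10] addr=0x3a blk=3 s=1: VC-HIT | VC [13, 7, 5]

VC = [13, 7, 5]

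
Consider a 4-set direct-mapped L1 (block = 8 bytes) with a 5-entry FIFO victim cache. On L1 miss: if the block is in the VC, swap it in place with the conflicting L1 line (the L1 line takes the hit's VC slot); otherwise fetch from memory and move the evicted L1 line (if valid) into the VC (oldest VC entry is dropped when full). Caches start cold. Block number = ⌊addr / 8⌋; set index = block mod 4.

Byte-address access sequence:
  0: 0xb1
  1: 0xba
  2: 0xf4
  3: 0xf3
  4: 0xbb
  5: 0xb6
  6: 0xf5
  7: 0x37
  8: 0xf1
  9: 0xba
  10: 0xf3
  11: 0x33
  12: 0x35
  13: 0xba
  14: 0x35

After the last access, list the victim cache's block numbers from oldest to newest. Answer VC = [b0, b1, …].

0: 0xb1 (blk 22, set 2) → MISS  vc=[]
1: 0xba (blk 23, set 3) → MISS  vc=[]
2: 0xf4 (blk 30, set 2) → MISS  vc=[22]
3: 0xf3 (blk 30, set 2) → L1-HIT  vc=[22]
4: 0xbb (blk 23, set 3) → L1-HIT  vc=[22]
5: 0xb6 (blk 22, set 2) → VC-HIT  vc=[30]
6: 0xf5 (blk 30, set 2) → VC-HIT  vc=[22]
7: 0x37 (blk 6, set 2) → MISS  vc=[22, 30]
8: 0xf1 (blk 30, set 2) → VC-HIT  vc=[22, 6]
9: 0xba (blk 23, set 3) → L1-HIT  vc=[22, 6]
10: 0xf3 (blk 30, set 2) → L1-HIT  vc=[22, 6]
11: 0x33 (blk 6, set 2) → VC-HIT  vc=[22, 30]
12: 0x35 (blk 6, set 2) → L1-HIT  vc=[22, 30]
13: 0xba (blk 23, set 3) → L1-HIT  vc=[22, 30]
14: 0x35 (blk 6, set 2) → L1-HIT  vc=[22, 30]

VC = [22, 30]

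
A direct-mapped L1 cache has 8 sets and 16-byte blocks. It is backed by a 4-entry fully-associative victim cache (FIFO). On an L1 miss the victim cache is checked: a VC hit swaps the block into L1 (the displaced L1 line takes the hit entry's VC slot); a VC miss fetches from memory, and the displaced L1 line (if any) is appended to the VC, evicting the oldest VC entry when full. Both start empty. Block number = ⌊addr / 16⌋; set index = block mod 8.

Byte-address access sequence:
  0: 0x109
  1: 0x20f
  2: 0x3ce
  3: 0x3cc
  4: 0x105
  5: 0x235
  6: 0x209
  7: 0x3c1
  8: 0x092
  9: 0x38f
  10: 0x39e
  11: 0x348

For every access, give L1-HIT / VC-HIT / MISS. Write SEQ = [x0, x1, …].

SEQ = [MISS, MISS, MISS, L1-HIT, VC-HIT, MISS, VC-HIT, L1-HIT, MISS, MISS, MISS, MISS]

  [0] addr=0x109 blk=16 s=0: MISS | VC []
  [1] addr=0x20f blk=32 s=0: MISS | VC [16]
  [2] addr=0x3ce blk=60 s=4: MISS | VC [16]
  [3] addr=0x3cc blk=60 s=4: L1-HIT | VC [16]
  [4] addr=0x105 blk=16 s=0: VC-HIT | VC [32]
  [5] addr=0x235 blk=35 s=3: MISS | VC [32]
  [6] addr=0x209 blk=32 s=0: VC-HIT | VC [16]
  [7] addr=0x3c1 blk=60 s=4: L1-HIT | VC [16]
  [8] addr=0x92 blk=9 s=1: MISS | VC [16]
  [9] addr=0x38f blk=56 s=0: MISS | VC [16, 32]
  [10] addr=0x39e blk=57 s=1: MISS | VC [16, 32, 9]
  [11] addr=0x348 blk=52 s=4: MISS | VC [16, 32, 9, 60]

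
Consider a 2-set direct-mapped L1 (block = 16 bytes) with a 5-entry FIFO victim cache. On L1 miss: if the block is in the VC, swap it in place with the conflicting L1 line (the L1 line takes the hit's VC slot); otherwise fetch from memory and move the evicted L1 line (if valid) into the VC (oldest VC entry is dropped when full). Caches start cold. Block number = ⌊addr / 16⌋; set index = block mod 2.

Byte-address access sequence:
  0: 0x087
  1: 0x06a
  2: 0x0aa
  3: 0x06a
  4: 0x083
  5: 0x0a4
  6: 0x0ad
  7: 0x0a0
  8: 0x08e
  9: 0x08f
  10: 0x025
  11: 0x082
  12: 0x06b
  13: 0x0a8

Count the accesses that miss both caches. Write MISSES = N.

MISSES = 4

#0 0x87→b8/s0 MISS; vc=[]
#1 0x6a→b6/s0 MISS; vc=[8]
#2 0xaa→b10/s0 MISS; vc=[8,6]
#3 0x6a→b6/s0 VC-HIT; vc=[8,10]
#4 0x83→b8/s0 VC-HIT; vc=[6,10]
#5 0xa4→b10/s0 VC-HIT; vc=[6,8]
#6 0xad→b10/s0 L1-HIT; vc=[6,8]
#7 0xa0→b10/s0 L1-HIT; vc=[6,8]
#8 0x8e→b8/s0 VC-HIT; vc=[6,10]
#9 0x8f→b8/s0 L1-HIT; vc=[6,10]
#10 0x25→b2/s0 MISS; vc=[6,10,8]
#11 0x82→b8/s0 VC-HIT; vc=[6,10,2]
#12 0x6b→b6/s0 VC-HIT; vc=[8,10,2]
#13 0xa8→b10/s0 VC-HIT; vc=[8,6,2]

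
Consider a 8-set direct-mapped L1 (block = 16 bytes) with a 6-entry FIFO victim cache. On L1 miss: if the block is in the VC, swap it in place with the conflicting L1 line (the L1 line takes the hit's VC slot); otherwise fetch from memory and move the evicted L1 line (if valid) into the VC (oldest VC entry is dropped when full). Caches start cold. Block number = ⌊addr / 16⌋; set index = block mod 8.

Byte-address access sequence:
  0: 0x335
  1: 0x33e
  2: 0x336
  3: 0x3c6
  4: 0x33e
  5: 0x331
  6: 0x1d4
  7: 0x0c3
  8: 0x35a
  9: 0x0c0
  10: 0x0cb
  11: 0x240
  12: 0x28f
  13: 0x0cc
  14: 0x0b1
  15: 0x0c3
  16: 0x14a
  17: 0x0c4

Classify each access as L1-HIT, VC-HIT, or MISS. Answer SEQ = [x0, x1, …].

SEQ = [MISS, L1-HIT, L1-HIT, MISS, L1-HIT, L1-HIT, MISS, MISS, MISS, L1-HIT, L1-HIT, MISS, MISS, VC-HIT, MISS, L1-HIT, MISS, VC-HIT]

0: 0x335 (blk 51, set 3) → MISS  vc=[]
1: 0x33e (blk 51, set 3) → L1-HIT  vc=[]
2: 0x336 (blk 51, set 3) → L1-HIT  vc=[]
3: 0x3c6 (blk 60, set 4) → MISS  vc=[]
4: 0x33e (blk 51, set 3) → L1-HIT  vc=[]
5: 0x331 (blk 51, set 3) → L1-HIT  vc=[]
6: 0x1d4 (blk 29, set 5) → MISS  vc=[]
7: 0xc3 (blk 12, set 4) → MISS  vc=[60]
8: 0x35a (blk 53, set 5) → MISS  vc=[60, 29]
9: 0xc0 (blk 12, set 4) → L1-HIT  vc=[60, 29]
10: 0xcb (blk 12, set 4) → L1-HIT  vc=[60, 29]
11: 0x240 (blk 36, set 4) → MISS  vc=[60, 29, 12]
12: 0x28f (blk 40, set 0) → MISS  vc=[60, 29, 12]
13: 0xcc (blk 12, set 4) → VC-HIT  vc=[60, 29, 36]
14: 0xb1 (blk 11, set 3) → MISS  vc=[60, 29, 36, 51]
15: 0xc3 (blk 12, set 4) → L1-HIT  vc=[60, 29, 36, 51]
16: 0x14a (blk 20, set 4) → MISS  vc=[60, 29, 36, 51, 12]
17: 0xc4 (blk 12, set 4) → VC-HIT  vc=[60, 29, 36, 51, 20]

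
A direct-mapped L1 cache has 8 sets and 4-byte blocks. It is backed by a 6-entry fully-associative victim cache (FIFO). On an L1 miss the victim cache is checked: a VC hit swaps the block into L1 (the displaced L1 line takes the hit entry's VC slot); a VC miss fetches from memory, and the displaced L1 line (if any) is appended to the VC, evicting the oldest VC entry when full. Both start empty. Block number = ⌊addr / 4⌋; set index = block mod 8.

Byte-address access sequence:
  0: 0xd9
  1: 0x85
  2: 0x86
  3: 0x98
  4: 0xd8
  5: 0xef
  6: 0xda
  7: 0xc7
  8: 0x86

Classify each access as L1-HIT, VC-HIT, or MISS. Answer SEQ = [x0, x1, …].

SEQ = [MISS, MISS, L1-HIT, MISS, VC-HIT, MISS, L1-HIT, MISS, VC-HIT]

  [0] addr=0xd9 blk=54 s=6: MISS | VC []
  [1] addr=0x85 blk=33 s=1: MISS | VC []
  [2] addr=0x86 blk=33 s=1: L1-HIT | VC []
  [3] addr=0x98 blk=38 s=6: MISS | VC [54]
  [4] addr=0xd8 blk=54 s=6: VC-HIT | VC [38]
  [5] addr=0xef blk=59 s=3: MISS | VC [38]
  [6] addr=0xda blk=54 s=6: L1-HIT | VC [38]
  [7] addr=0xc7 blk=49 s=1: MISS | VC [38, 33]
  [8] addr=0x86 blk=33 s=1: VC-HIT | VC [38, 49]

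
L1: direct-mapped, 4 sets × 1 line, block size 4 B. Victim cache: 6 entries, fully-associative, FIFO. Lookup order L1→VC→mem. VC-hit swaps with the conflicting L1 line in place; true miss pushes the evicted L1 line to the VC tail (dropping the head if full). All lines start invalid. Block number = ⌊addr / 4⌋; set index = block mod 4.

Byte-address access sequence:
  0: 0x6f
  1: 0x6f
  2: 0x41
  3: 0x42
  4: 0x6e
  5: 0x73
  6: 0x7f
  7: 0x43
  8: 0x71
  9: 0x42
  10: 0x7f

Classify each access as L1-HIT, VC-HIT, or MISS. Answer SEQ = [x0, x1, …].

SEQ = [MISS, L1-HIT, MISS, L1-HIT, L1-HIT, MISS, MISS, VC-HIT, VC-HIT, VC-HIT, L1-HIT]

  [0] addr=0x6f blk=27 s=3: MISS | VC []
  [1] addr=0x6f blk=27 s=3: L1-HIT | VC []
  [2] addr=0x41 blk=16 s=0: MISS | VC []
  [3] addr=0x42 blk=16 s=0: L1-HIT | VC []
  [4] addr=0x6e blk=27 s=3: L1-HIT | VC []
  [5] addr=0x73 blk=28 s=0: MISS | VC [16]
  [6] addr=0x7f blk=31 s=3: MISS | VC [16, 27]
  [7] addr=0x43 blk=16 s=0: VC-HIT | VC [28, 27]
  [8] addr=0x71 blk=28 s=0: VC-HIT | VC [16, 27]
  [9] addr=0x42 blk=16 s=0: VC-HIT | VC [28, 27]
  [10] addr=0x7f blk=31 s=3: L1-HIT | VC [28, 27]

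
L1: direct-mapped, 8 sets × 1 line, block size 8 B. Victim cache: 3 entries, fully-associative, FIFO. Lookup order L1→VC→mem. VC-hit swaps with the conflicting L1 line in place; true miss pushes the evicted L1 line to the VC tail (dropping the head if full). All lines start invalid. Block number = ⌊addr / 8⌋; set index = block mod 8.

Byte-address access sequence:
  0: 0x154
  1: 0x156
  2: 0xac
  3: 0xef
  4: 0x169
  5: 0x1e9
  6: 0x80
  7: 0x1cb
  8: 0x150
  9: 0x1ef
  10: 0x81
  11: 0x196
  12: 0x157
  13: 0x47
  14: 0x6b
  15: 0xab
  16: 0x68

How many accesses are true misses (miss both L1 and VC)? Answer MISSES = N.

MISSES = 11

#0 0x154→b42/s2 MISS; vc=[]
#1 0x156→b42/s2 L1-HIT; vc=[]
#2 0xac→b21/s5 MISS; vc=[]
#3 0xef→b29/s5 MISS; vc=[21]
#4 0x169→b45/s5 MISS; vc=[21,29]
#5 0x1e9→b61/s5 MISS; vc=[21,29,45]
#6 0x80→b16/s0 MISS; vc=[21,29,45]
#7 0x1cb→b57/s1 MISS; vc=[21,29,45]
#8 0x150→b42/s2 L1-HIT; vc=[21,29,45]
#9 0x1ef→b61/s5 L1-HIT; vc=[21,29,45]
#10 0x81→b16/s0 L1-HIT; vc=[21,29,45]
#11 0x196→b50/s2 MISS; vc=[29,45,42]
#12 0x157→b42/s2 VC-HIT; vc=[29,45,50]
#13 0x47→b8/s0 MISS; vc=[45,50,16]
#14 0x6b→b13/s5 MISS; vc=[50,16,61]
#15 0xab→b21/s5 MISS; vc=[16,61,13]
#16 0x68→b13/s5 VC-HIT; vc=[16,61,21]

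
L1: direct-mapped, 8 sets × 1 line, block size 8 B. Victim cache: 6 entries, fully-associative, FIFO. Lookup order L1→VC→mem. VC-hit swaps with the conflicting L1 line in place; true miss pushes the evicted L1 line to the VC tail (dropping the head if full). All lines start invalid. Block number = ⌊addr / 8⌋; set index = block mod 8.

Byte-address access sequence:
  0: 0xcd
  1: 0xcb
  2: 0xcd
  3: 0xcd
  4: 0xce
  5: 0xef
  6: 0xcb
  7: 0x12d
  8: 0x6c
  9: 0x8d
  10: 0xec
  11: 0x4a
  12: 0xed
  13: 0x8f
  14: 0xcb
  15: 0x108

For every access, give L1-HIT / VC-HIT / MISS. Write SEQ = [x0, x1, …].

SEQ = [MISS, L1-HIT, L1-HIT, L1-HIT, L1-HIT, MISS, L1-HIT, MISS, MISS, MISS, VC-HIT, MISS, L1-HIT, VC-HIT, VC-HIT, MISS]

#0 0xcd→b25/s1 MISS; vc=[]
#1 0xcb→b25/s1 L1-HIT; vc=[]
#2 0xcd→b25/s1 L1-HIT; vc=[]
#3 0xcd→b25/s1 L1-HIT; vc=[]
#4 0xce→b25/s1 L1-HIT; vc=[]
#5 0xef→b29/s5 MISS; vc=[]
#6 0xcb→b25/s1 L1-HIT; vc=[]
#7 0x12d→b37/s5 MISS; vc=[29]
#8 0x6c→b13/s5 MISS; vc=[29,37]
#9 0x8d→b17/s1 MISS; vc=[29,37,25]
#10 0xec→b29/s5 VC-HIT; vc=[13,37,25]
#11 0x4a→b9/s1 MISS; vc=[13,37,25,17]
#12 0xed→b29/s5 L1-HIT; vc=[13,37,25,17]
#13 0x8f→b17/s1 VC-HIT; vc=[13,37,25,9]
#14 0xcb→b25/s1 VC-HIT; vc=[13,37,17,9]
#15 0x108→b33/s1 MISS; vc=[13,37,17,9,25]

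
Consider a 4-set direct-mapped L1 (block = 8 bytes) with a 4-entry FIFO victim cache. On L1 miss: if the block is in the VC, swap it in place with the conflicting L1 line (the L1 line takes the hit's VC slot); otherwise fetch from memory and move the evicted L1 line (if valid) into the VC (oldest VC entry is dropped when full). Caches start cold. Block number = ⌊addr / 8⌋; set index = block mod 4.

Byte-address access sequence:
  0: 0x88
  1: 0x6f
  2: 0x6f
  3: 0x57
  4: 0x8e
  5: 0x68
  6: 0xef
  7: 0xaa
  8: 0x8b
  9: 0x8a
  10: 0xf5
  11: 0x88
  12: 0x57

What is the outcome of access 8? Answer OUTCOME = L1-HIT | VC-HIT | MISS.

0: 0x88 (blk 17, set 1) → MISS  vc=[]
1: 0x6f (blk 13, set 1) → MISS  vc=[17]
2: 0x6f (blk 13, set 1) → L1-HIT  vc=[17]
3: 0x57 (blk 10, set 2) → MISS  vc=[17]
4: 0x8e (blk 17, set 1) → VC-HIT  vc=[13]
5: 0x68 (blk 13, set 1) → VC-HIT  vc=[17]
6: 0xef (blk 29, set 1) → MISS  vc=[17, 13]
7: 0xaa (blk 21, set 1) → MISS  vc=[17, 13, 29]
8: 0x8b (blk 17, set 1) → VC-HIT  vc=[21, 13, 29]
9: 0x8a (blk 17, set 1) → L1-HIT  vc=[21, 13, 29]
10: 0xf5 (blk 30, set 2) → MISS  vc=[21, 13, 29, 10]
11: 0x88 (blk 17, set 1) → L1-HIT  vc=[21, 13, 29, 10]
12: 0x57 (blk 10, set 2) → VC-HIT  vc=[21, 13, 29, 30]

OUTCOME = VC-HIT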